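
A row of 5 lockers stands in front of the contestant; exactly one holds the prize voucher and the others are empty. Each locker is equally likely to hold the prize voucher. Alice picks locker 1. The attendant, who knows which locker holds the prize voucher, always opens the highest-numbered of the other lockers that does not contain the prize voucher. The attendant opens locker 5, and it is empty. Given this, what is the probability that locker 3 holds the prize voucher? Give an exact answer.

1/4

Condition on the true location of the prize voucher.
If it is in any of lockers 1, 2, 3, and 4 (prior 1/5 each): locker 5 is the highest-numbered option available, probability 1; weight (1/5)·1 = 1/5 each.
If it is in locker 5 (prior 1/5): the attendant opened locker 5, so this case is ruled out; weight (1/5)·0 = 0.
The weights sum to 4/5.
So P(the prize voucher in locker 3 | the attendant opened locker 5) = (1/5) / (4/5) = 1/4.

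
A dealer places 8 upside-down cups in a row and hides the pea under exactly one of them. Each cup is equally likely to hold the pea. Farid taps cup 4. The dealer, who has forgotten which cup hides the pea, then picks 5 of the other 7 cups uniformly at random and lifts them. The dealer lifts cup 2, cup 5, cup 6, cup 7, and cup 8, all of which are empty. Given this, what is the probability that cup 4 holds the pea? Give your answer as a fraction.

1/3

Because the dealer chose which cups to lift without knowing where the pea is, the choice is independent of the prize location. Learning that none of the 5 opened cups holds the pea simply rules out those 5 locations and leaves the remaining 3 cups still equally likely by symmetry.
So P(the pea under cup 4) = 1/3.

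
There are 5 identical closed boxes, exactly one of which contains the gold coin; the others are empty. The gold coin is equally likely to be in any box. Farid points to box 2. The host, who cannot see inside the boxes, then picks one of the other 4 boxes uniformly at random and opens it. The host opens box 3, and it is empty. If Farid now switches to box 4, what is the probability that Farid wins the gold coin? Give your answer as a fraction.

1/4

Because the host chose which box to open without knowing where the gold coin is, the choice is independent of the prize location. Learning that box 3 does not hold the gold coin simply rules out that one location and leaves the remaining 4 boxes still equally likely by symmetry.
So P(the gold coin in box 4) = 1/4.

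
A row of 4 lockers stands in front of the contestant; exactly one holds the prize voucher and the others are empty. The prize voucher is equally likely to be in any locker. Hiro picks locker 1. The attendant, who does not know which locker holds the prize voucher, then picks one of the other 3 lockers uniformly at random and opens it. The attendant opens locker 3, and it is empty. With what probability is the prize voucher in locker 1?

Apply Bayes' rule, conditioning on where the prize voucher actually is.
If it is in any of lockers 1, 2, and 4 (prior 1/4 each): the attendant picks locker 3 with probability 1/3 regardless, and it is not the prize; weight (1/4)·(1/3) = 1/12 each.
If it is in locker 3 (prior 1/4): the attendant opened locker 3, so this case is ruled out; weight (1/4)·0 = 0.
The weights sum to 1/4.
So P(the prize voucher in locker 1 | the attendant opened locker 3) = (1/12) / (1/4) = 1/3.

1/3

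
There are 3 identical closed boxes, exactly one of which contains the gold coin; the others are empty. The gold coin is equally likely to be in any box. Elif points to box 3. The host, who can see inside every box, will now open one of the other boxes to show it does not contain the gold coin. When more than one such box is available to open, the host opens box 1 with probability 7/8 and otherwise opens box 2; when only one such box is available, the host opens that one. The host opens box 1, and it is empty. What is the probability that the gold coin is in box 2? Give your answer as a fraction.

8/15

Apply Bayes' rule, conditioning on where the gold coin actually is.
If it is in box 1 (prior 1/3): the host opened box 1, so this case is ruled out; weight (1/3)·0 = 0.
If it is in box 2 (prior 1/3): only box 1 is available, probability 1; weight (1/3)·1 = 1/3.
If it is in box 3 (prior 1/3): box 1 is available, opened with probability 7/8; weight (1/3)·(7/8) = 7/24.
The weights sum to 5/8.
So P(the gold coin in box 2 | the host opened box 1) = (1/3) / (5/8) = 8/15.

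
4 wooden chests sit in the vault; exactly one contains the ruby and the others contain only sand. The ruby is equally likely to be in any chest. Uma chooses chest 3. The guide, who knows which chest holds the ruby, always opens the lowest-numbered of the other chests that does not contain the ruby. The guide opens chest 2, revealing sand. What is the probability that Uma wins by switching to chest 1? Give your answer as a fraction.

1

Condition on the true location of the ruby.
If it is in chest 1 (prior 1/4): chest 2 is the lowest-numbered option available, probability 1; weight (1/4)·1 = 1/4.
If it is in chest 2 (prior 1/4): the guide opened chest 2, so this case is ruled out; weight (1/4)·0 = 0.
If it is in either of chests 3 and 4 (prior 1/4 each): the guide would have opened chest 1 instead, probability 0; weight (1/4)·0 = 0 each.
The weights sum to 1/4.
So P(the ruby in chest 1 | the guide opened chest 2) = (1/4) / (1/4) = 1.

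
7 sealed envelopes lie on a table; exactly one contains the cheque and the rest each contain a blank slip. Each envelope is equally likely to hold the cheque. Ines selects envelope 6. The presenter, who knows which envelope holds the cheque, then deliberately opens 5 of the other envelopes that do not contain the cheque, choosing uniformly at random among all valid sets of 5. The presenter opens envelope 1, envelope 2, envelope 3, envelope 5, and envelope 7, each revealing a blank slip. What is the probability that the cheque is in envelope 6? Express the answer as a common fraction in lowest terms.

Apply Bayes' rule, conditioning on where the cheque actually is.
If it is in any of envelopes 1, 2, 3, 5, and 7 (prior 1/7 each): that envelope was opened and seen not to hold the prize — ruled out; weight (1/7)·0 = 0 each.
If it is in envelope 4 (prior 1/7): the presenter has no choice, probability 1; weight (1/7)·1 = 1/7.
If it is in envelope 6 (prior 1/7): the presenter has 6 equally likely choices, so probability 1/6; weight (1/7)·(1/6) = 1/42.
The weights sum to 1/6.
So P(the cheque in envelope 6 | the presenter opened envelope 1, envelope 2, envelope 3, envelope 5, and envelope 7) = (1/42) / (1/6) = 1/7.

1/7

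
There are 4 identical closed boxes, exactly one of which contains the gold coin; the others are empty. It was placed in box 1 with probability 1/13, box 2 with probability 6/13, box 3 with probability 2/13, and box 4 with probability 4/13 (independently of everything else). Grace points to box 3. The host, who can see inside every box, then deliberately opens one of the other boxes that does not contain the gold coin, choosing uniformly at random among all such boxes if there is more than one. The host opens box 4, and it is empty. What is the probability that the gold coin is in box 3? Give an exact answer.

Condition on the true location of the gold coin.
If it is in box 1 (prior 1/13): the host has 2 equally likely choices, so probability 1/2; weight (1/13)·(1/2) = 1/26.
If it is in box 2 (prior 6/13): the host has 2 equally likely choices, so probability 1/2; weight (6/13)·(1/2) = 3/13.
If it is in box 3 (prior 2/13): the host has 3 equally likely choices, so probability 1/3; weight (2/13)·(1/3) = 2/39.
If it is in box 4 (prior 4/13): the host opened box 4, so this case is ruled out; weight (4/13)·0 = 0.
The weights sum to 25/78.
So P(the gold coin in box 3 | the host opened box 4) = (2/39) / (25/78) = 4/25.

4/25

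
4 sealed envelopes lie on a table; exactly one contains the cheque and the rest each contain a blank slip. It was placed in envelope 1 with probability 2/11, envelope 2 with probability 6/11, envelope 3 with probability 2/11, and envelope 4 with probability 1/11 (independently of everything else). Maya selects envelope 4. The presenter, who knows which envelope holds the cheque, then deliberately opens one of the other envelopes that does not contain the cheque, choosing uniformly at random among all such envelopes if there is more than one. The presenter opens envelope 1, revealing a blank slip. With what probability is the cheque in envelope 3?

3/13

Condition on the true location of the cheque.
If it is in envelope 1 (prior 2/11): the presenter opened envelope 1, so this case is ruled out; weight (2/11)·0 = 0.
If it is in envelope 2 (prior 6/11): the presenter has 2 equally likely choices, so probability 1/2; weight (6/11)·(1/2) = 3/11.
If it is in envelope 3 (prior 2/11): the presenter has 2 equally likely choices, so probability 1/2; weight (2/11)·(1/2) = 1/11.
If it is in envelope 4 (prior 1/11): the presenter has 3 equally likely choices, so probability 1/3; weight (1/11)·(1/3) = 1/33.
The weights sum to 13/33.
So P(the cheque in envelope 3 | the presenter opened envelope 1) = (1/11) / (13/33) = 3/13.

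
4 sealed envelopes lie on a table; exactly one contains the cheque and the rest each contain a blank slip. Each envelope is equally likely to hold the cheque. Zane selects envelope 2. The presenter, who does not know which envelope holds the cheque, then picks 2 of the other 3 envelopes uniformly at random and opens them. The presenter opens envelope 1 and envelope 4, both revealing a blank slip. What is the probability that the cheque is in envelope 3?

Because the presenter chose which envelopes to open without knowing where the cheque is, the choice is independent of the prize location. Learning that none of the 2 opened envelopes holds the cheque simply rules out those 2 locations and leaves the remaining 2 envelopes still equally likely by symmetry.
So P(the cheque in envelope 3) = 1/2.

1/2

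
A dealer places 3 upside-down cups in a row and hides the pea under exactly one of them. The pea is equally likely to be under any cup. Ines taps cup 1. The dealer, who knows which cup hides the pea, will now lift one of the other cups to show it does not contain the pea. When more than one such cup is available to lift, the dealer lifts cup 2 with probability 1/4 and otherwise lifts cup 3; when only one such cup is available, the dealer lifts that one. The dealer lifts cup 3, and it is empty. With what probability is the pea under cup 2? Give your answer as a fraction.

4/7

Condition on the true location of the pea.
If it is under cup 1 (prior 1/3): cup 2 is available but not opened, probability 3/4; weight (1/3)·(3/4) = 1/4.
If it is under cup 2 (prior 1/3): only cup 3 is available, probability 1; weight (1/3)·1 = 1/3.
If it is under cup 3 (prior 1/3): the dealer opened cup 3, so this case is ruled out; weight (1/3)·0 = 0.
The weights sum to 7/12.
So P(the pea under cup 2 | the dealer opened cup 3) = (1/3) / (7/12) = 4/7.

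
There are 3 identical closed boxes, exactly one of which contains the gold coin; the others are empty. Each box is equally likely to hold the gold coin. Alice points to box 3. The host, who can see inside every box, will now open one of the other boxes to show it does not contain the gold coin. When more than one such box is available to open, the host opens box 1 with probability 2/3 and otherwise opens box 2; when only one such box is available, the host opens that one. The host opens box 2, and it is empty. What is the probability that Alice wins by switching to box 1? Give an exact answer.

3/4

Consider each possible location of the gold coin in turn.
If it is in box 1 (prior 1/3): only box 2 is available, probability 1; weight (1/3)·1 = 1/3.
If it is in box 2 (prior 1/3): the host opened box 2, so this case is ruled out; weight (1/3)·0 = 0.
If it is in box 3 (prior 1/3): box 1 is available but not opened, probability 1/3; weight (1/3)·(1/3) = 1/9.
The weights sum to 4/9.
So P(the gold coin in box 1 | the host opened box 2) = (1/3) / (4/9) = 3/4.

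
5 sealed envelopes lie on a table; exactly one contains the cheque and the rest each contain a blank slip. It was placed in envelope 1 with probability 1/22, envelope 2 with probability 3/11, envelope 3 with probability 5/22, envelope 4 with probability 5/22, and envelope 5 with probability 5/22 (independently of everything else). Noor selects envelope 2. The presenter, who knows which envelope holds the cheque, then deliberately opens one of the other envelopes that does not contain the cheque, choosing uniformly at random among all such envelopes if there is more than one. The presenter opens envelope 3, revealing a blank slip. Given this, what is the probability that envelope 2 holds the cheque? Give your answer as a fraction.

9/31

Apply Bayes' rule, conditioning on where the cheque actually is.
If it is in envelope 1 (prior 1/22): the presenter has 3 equally likely choices, so probability 1/3; weight (1/22)·(1/3) = 1/66.
If it is in envelope 2 (prior 3/11): the presenter has 4 equally likely choices, so probability 1/4; weight (3/11)·(1/4) = 3/44.
If it is in envelope 3 (prior 5/22): the presenter opened envelope 3, so this case is ruled out; weight (5/22)·0 = 0.
If it is in either of envelopes 4 and 5 (prior 5/22 each): the presenter has 3 equally likely choices, so probability 1/3; weight (5/22)·(1/3) = 5/66 each.
The weights sum to 31/132.
So P(the cheque in envelope 2 | the presenter opened envelope 3) = (3/44) / (31/132) = 9/31.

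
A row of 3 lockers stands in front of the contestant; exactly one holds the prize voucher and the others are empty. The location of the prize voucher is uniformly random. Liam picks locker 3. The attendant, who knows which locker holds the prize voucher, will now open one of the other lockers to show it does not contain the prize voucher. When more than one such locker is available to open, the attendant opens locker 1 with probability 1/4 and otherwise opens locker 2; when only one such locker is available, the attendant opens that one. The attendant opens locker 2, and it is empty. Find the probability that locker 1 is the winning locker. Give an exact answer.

4/7

Apply Bayes' rule, conditioning on where the prize voucher actually is.
If it is in locker 1 (prior 1/3): only locker 2 is available, probability 1; weight (1/3)·1 = 1/3.
If it is in locker 2 (prior 1/3): the attendant opened locker 2, so this case is ruled out; weight (1/3)·0 = 0.
If it is in locker 3 (prior 1/3): locker 1 is available but not opened, probability 3/4; weight (1/3)·(3/4) = 1/4.
The weights sum to 7/12.
So P(the prize voucher in locker 1 | the attendant opened locker 2) = (1/3) / (7/12) = 4/7.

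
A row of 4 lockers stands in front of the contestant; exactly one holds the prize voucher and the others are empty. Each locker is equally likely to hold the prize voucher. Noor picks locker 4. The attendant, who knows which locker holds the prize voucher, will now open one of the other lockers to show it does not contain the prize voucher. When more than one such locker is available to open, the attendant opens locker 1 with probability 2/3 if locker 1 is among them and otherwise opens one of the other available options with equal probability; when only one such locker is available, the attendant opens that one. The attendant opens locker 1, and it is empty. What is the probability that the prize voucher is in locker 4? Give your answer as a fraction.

Apply Bayes' rule, conditioning on where the prize voucher actually is.
If it is in locker 1 (prior 1/4): the attendant opened locker 1, so this case is ruled out; weight (1/4)·0 = 0.
If it is in any of lockers 2, 3, and 4 (prior 1/4 each): locker 1 is available, opened with probability 2/3; weight (1/4)·(2/3) = 1/6 each.
The weights sum to 1/2.
So P(the prize voucher in locker 4 | the attendant opened locker 1) = (1/6) / (1/2) = 1/3.

1/3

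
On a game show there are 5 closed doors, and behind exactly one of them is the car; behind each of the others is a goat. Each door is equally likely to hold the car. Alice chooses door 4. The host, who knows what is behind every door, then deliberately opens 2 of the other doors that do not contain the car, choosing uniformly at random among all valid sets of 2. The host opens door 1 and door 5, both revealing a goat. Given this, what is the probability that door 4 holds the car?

Condition on the true location of the car.
If it is behind either of doors 1 and 5 (prior 1/5 each): that door was opened and seen not to hold the prize — ruled out; weight (1/5)·0 = 0 each.
If it is behind either of doors 2 and 3 (prior 1/5 each): the host has 3 equally likely choices, so probability 1/3; weight (1/5)·(1/3) = 1/15 each.
If it is behind door 4 (prior 1/5): the host has 6 equally likely choices, so probability 1/6; weight (1/5)·(1/6) = 1/30.
The weights sum to 1/6.
So P(the car behind door 4 | the host opened door 1 and door 5) = (1/30) / (1/6) = 1/5.

1/5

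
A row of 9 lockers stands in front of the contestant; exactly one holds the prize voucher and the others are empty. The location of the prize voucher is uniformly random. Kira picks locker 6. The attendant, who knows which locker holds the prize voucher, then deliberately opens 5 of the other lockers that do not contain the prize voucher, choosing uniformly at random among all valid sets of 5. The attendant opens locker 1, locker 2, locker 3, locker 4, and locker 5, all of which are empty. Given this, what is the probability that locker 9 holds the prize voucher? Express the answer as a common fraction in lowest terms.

Condition on the true location of the prize voucher.
If it is in any of lockers 1, 2, 3, 4, and 5 (prior 1/9 each): that locker was opened and seen not to hold the prize — ruled out; weight (1/9)·0 = 0 each.
If it is in locker 6 (prior 1/9): the attendant has 56 equally likely choices, so probability 1/56; weight (1/9)·(1/56) = 1/504.
If it is in any of lockers 7, 8, and 9 (prior 1/9 each): the attendant has 21 equally likely choices, so probability 1/21; weight (1/9)·(1/21) = 1/189 each.
The weights sum to 1/56.
So P(the prize voucher in locker 9 | the attendant opened locker 1, locker 2, locker 3, locker 4, and locker 5) = (1/189) / (1/56) = 8/27.

8/27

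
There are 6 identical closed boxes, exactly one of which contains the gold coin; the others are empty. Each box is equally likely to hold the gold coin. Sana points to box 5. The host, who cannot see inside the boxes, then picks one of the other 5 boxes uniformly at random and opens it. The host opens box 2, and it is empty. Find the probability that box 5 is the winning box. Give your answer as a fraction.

1/5

Because the host chose which box to open without knowing where the gold coin is, the choice is independent of the prize location. Learning that box 2 does not hold the gold coin simply rules out that one location and leaves the remaining 5 boxes still equally likely by symmetry.
So P(the gold coin in box 5) = 1/5.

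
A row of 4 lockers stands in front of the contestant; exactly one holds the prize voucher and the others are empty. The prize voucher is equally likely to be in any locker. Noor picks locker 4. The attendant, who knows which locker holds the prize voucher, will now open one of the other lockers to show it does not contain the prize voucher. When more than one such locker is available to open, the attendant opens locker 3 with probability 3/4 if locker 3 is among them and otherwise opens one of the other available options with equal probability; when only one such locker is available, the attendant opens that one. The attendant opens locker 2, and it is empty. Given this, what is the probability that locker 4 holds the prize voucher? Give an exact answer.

1/7

Condition on the true location of the prize voucher.
If it is in locker 1 (prior 1/4): locker 3 is available but not opened, probability 1/4; weight (1/4)·(1/4) = 1/16.
If it is in locker 2 (prior 1/4): the attendant opened locker 2, so this case is ruled out; weight (1/4)·0 = 0.
If it is in locker 3 (prior 1/4): locker 3 holds the prize so is unavailable; the attendant chooses uniformly among the 2 others, probability 1/2; weight (1/4)·(1/2) = 1/8.
If it is in locker 4 (prior 1/4): locker 3 is available but not opened; locker 2 gets probability (1 − 3/4)/2 = 1/8; weight (1/4)·(1/8) = 1/32.
The weights sum to 7/32.
So P(the prize voucher in locker 4 | the attendant opened locker 2) = (1/32) / (7/32) = 1/7.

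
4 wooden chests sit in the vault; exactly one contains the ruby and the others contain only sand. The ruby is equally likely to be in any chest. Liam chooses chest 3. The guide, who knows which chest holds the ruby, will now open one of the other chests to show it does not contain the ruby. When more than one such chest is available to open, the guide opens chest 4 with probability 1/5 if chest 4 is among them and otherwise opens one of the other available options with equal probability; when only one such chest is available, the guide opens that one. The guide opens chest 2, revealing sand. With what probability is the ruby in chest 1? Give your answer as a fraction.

8/17

Consider each possible location of the ruby in turn.
If it is in chest 1 (prior 1/4): chest 4 is available but not opened, probability 4/5; weight (1/4)·(4/5) = 1/5.
If it is in chest 2 (prior 1/4): the guide opened chest 2, so this case is ruled out; weight (1/4)·0 = 0.
If it is in chest 3 (prior 1/4): chest 4 is available but not opened; chest 2 gets probability (1 − 1/5)/2 = 2/5; weight (1/4)·(2/5) = 1/10.
If it is in chest 4 (prior 1/4): chest 4 holds the prize so is unavailable; the guide chooses uniformly among the 2 others, probability 1/2; weight (1/4)·(1/2) = 1/8.
The weights sum to 17/40.
So P(the ruby in chest 1 | the guide opened chest 2) = (1/5) / (17/40) = 8/17.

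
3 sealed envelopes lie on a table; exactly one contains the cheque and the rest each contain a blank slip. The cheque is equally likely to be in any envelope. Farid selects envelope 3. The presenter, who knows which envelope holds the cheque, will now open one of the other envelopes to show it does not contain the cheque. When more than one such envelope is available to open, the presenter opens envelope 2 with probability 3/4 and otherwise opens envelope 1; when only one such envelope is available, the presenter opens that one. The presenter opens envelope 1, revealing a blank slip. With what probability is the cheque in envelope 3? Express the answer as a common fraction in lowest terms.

1/5

Apply Bayes' rule, conditioning on where the cheque actually is.
If it is in envelope 1 (prior 1/3): the presenter opened envelope 1, so this case is ruled out; weight (1/3)·0 = 0.
If it is in envelope 2 (prior 1/3): only envelope 1 is available, probability 1; weight (1/3)·1 = 1/3.
If it is in envelope 3 (prior 1/3): envelope 2 is available but not opened, probability 1/4; weight (1/3)·(1/4) = 1/12.
The weights sum to 5/12.
So P(the cheque in envelope 3 | the presenter opened envelope 1) = (1/12) / (5/12) = 1/5.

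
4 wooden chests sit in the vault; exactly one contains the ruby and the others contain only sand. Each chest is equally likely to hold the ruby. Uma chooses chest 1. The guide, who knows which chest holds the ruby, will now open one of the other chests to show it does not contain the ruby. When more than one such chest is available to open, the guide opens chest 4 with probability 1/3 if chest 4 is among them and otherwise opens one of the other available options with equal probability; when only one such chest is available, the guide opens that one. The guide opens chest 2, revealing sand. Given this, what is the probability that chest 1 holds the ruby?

Consider each possible location of the ruby in turn.
If it is in chest 1 (prior 1/4): chest 4 is available but not opened; chest 2 gets probability (1 − 1/3)/2 = 1/3; weight (1/4)·(1/3) = 1/12.
If it is in chest 2 (prior 1/4): the guide opened chest 2, so this case is ruled out; weight (1/4)·0 = 0.
If it is in chest 3 (prior 1/4): chest 4 is available but not opened, probability 2/3; weight (1/4)·(2/3) = 1/6.
If it is in chest 4 (prior 1/4): chest 4 holds the prize so is unavailable; the guide chooses uniformly among the 2 others, probability 1/2; weight (1/4)·(1/2) = 1/8.
The weights sum to 3/8.
So P(the ruby in chest 1 | the guide opened chest 2) = (1/12) / (3/8) = 2/9.

2/9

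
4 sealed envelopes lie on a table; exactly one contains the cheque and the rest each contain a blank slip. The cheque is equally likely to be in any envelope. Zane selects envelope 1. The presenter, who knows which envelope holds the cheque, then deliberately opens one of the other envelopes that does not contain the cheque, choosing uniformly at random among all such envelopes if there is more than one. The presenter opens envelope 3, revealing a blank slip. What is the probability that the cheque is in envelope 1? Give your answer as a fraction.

1/4

Consider each possible location of the cheque in turn.
If it is in envelope 1 (prior 1/4): the presenter has 3 equally likely choices, so probability 1/3; weight (1/4)·(1/3) = 1/12.
If it is in either of envelopes 2 and 4 (prior 1/4 each): the presenter has 2 equally likely choices, so probability 1/2; weight (1/4)·(1/2) = 1/8 each.
If it is in envelope 3 (prior 1/4): the presenter opened envelope 3, so this case is ruled out; weight (1/4)·0 = 0.
The weights sum to 1/3.
So P(the cheque in envelope 1 | the presenter opened envelope 3) = (1/12) / (1/3) = 1/4.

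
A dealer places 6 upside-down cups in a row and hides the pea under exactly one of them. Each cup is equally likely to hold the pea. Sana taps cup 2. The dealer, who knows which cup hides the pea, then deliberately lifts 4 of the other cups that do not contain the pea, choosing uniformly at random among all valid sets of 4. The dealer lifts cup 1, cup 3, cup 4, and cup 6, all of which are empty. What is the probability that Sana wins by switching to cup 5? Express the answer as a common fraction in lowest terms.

5/6

Condition on the true location of the pea.
If it is under any of cups 1, 3, 4, and 6 (prior 1/6 each): that cup was opened and seen not to hold the prize — ruled out; weight (1/6)·0 = 0 each.
If it is under cup 2 (prior 1/6): the dealer has 5 equally likely choices, so probability 1/5; weight (1/6)·(1/5) = 1/30.
If it is under cup 5 (prior 1/6): the dealer has no choice, probability 1; weight (1/6)·1 = 1/6.
The weights sum to 1/5.
So P(the pea under cup 5 | the dealer opened cup 1, cup 3, cup 4, and cup 6) = (1/6) / (1/5) = 5/6.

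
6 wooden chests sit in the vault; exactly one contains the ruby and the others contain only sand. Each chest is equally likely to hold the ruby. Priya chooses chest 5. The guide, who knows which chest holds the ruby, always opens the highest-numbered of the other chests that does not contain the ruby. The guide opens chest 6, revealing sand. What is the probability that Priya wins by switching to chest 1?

1/5

Condition on the true location of the ruby.
If it is in any of chests 1, 2, 3, 4, and 5 (prior 1/6 each): chest 6 is the highest-numbered option available, probability 1; weight (1/6)·1 = 1/6 each.
If it is in chest 6 (prior 1/6): the guide opened chest 6, so this case is ruled out; weight (1/6)·0 = 0.
The weights sum to 5/6.
So P(the ruby in chest 1 | the guide opened chest 6) = (1/6) / (5/6) = 1/5.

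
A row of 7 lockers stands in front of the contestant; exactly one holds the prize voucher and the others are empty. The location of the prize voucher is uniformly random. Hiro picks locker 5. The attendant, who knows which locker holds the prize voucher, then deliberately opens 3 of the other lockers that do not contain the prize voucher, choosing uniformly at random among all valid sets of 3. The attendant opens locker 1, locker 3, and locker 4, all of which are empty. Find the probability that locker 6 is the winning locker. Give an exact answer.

Apply Bayes' rule, conditioning on where the prize voucher actually is.
If it is in any of lockers 1, 3, and 4 (prior 1/7 each): that locker was opened and seen not to hold the prize — ruled out; weight (1/7)·0 = 0 each.
If it is in any of lockers 2, 6, and 7 (prior 1/7 each): the attendant has 10 equally likely choices, so probability 1/10; weight (1/7)·(1/10) = 1/70 each.
If it is in locker 5 (prior 1/7): the attendant has 20 equally likely choices, so probability 1/20; weight (1/7)·(1/20) = 1/140.
The weights sum to 1/20.
So P(the prize voucher in locker 6 | the attendant opened locker 1, locker 3, and locker 4) = (1/70) / (1/20) = 2/7.

2/7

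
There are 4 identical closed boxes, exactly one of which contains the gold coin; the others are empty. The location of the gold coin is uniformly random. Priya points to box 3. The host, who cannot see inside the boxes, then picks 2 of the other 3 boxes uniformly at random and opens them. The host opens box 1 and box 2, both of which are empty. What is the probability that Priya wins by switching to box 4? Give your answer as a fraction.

Apply Bayes' rule, conditioning on where the gold coin actually is.
If it is in either of boxes 1 and 2 (prior 1/4 each): that box was opened and seen not to hold the prize — ruled out; weight (1/4)·0 = 0 each.
If it is in either of boxes 3 and 4 (prior 1/4 each): the host picks exactly this set with probability 1/3 regardless, and none is the prize; weight (1/4)·(1/3) = 1/12 each.
The weights sum to 1/6.
So P(the gold coin in box 4 | the host opened box 1 and box 2) = (1/12) / (1/6) = 1/2.

1/2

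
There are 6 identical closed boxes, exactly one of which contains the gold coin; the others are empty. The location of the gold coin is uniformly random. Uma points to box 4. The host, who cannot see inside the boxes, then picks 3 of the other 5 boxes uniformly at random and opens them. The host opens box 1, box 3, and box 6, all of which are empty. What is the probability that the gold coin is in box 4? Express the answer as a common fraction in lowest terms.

1/3

Condition on the true location of the gold coin.
If it is in any of boxes 1, 3, and 6 (prior 1/6 each): that box was opened and seen not to hold the prize — ruled out; weight (1/6)·0 = 0 each.
If it is in any of boxes 2, 4, and 5 (prior 1/6 each): the host picks exactly this set with probability 1/10 regardless, and none is the prize; weight (1/6)·(1/10) = 1/60 each.
The weights sum to 1/20.
So P(the gold coin in box 4 | the host opened box 1, box 3, and box 6) = (1/60) / (1/20) = 1/3.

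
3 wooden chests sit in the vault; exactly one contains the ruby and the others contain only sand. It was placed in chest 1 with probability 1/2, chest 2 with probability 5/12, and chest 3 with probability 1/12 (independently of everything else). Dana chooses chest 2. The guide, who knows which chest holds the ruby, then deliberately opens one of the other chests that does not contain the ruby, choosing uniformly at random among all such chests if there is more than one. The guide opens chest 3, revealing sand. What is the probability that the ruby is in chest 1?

Apply Bayes' rule, conditioning on where the ruby actually is.
If it is in chest 1 (prior 1/2): the guide has no choice, probability 1; weight (1/2)·1 = 1/2.
If it is in chest 2 (prior 5/12): the guide has 2 equally likely choices, so probability 1/2; weight (5/12)·(1/2) = 5/24.
If it is in chest 3 (prior 1/12): the guide opened chest 3, so this case is ruled out; weight (1/12)·0 = 0.
The weights sum to 17/24.
So P(the ruby in chest 1 | the guide opened chest 3) = (1/2) / (17/24) = 12/17.

12/17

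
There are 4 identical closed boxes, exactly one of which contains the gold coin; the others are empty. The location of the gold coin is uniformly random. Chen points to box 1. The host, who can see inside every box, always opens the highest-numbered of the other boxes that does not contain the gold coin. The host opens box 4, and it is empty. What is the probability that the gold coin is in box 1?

1/3

Apply Bayes' rule, conditioning on where the gold coin actually is.
If it is in any of boxes 1, 2, and 3 (prior 1/4 each): box 4 is the highest-numbered option available, probability 1; weight (1/4)·1 = 1/4 each.
If it is in box 4 (prior 1/4): the host opened box 4, so this case is ruled out; weight (1/4)·0 = 0.
The weights sum to 3/4.
So P(the gold coin in box 1 | the host opened box 4) = (1/4) / (3/4) = 1/3.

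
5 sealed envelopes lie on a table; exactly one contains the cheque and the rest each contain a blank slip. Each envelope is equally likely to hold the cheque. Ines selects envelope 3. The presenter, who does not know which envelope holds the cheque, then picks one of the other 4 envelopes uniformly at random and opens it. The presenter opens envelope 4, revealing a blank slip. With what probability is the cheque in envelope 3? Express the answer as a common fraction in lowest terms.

1/4

Apply Bayes' rule, conditioning on where the cheque actually is.
If it is in any of envelopes 1, 2, 3, and 5 (prior 1/5 each): the presenter picks envelope 4 with probability 1/4 regardless, and it is not the prize; weight (1/5)·(1/4) = 1/20 each.
If it is in envelope 4 (prior 1/5): the presenter opened envelope 4, so this case is ruled out; weight (1/5)·0 = 0.
The weights sum to 1/5.
So P(the cheque in envelope 3 | the presenter opened envelope 4) = (1/20) / (1/5) = 1/4.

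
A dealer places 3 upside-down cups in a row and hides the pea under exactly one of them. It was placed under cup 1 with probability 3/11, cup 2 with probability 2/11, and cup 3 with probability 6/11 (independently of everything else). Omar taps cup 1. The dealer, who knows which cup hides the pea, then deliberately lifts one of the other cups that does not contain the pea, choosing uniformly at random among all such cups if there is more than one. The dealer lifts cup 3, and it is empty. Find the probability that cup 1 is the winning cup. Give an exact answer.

Consider each possible location of the pea in turn.
If it is under cup 1 (prior 3/11): the dealer has 2 equally likely choices, so probability 1/2; weight (3/11)·(1/2) = 3/22.
If it is under cup 2 (prior 2/11): the dealer has no choice, probability 1; weight (2/11)·1 = 2/11.
If it is under cup 3 (prior 6/11): the dealer opened cup 3, so this case is ruled out; weight (6/11)·0 = 0.
The weights sum to 7/22.
So P(the pea under cup 1 | the dealer opened cup 3) = (3/22) / (7/22) = 3/7.

3/7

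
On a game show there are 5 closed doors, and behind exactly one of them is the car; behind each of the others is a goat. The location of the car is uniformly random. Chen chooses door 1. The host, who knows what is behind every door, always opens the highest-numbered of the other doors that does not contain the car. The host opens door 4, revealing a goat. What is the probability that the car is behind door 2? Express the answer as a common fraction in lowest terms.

0

Consider each possible location of the car in turn.
If it is behind any of doors 1, 2, and 3 (prior 1/5 each): the host would have opened door 5 instead, probability 0; weight (1/5)·0 = 0 each.
If it is behind door 4 (prior 1/5): the host opened door 4, so this case is ruled out; weight (1/5)·0 = 0.
If it is behind door 5 (prior 1/5): door 4 is the highest-numbered option available, probability 1; weight (1/5)·1 = 1/5.
The weights sum to 1/5.
So P(the car behind door 2 | the host opened door 4) = 0 / (1/5) = 0.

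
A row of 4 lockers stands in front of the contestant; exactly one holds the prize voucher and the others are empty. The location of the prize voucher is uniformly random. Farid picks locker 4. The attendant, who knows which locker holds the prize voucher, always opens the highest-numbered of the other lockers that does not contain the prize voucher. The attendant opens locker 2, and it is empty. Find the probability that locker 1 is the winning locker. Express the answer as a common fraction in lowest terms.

0

Consider each possible location of the prize voucher in turn.
If it is in either of lockers 1 and 4 (prior 1/4 each): the attendant would have opened locker 3 instead, probability 0; weight (1/4)·0 = 0 each.
If it is in locker 2 (prior 1/4): the attendant opened locker 2, so this case is ruled out; weight (1/4)·0 = 0.
If it is in locker 3 (prior 1/4): locker 2 is the highest-numbered option available, probability 1; weight (1/4)·1 = 1/4.
The weights sum to 1/4.
So P(the prize voucher in locker 1 | the attendant opened locker 2) = 0 / (1/4) = 0.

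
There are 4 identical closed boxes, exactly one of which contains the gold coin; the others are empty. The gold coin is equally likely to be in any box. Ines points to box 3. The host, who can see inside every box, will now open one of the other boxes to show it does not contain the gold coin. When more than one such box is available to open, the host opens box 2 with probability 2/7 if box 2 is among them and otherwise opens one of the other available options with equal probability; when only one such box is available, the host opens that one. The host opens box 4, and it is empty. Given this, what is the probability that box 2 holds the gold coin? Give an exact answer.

7/22

Consider each possible location of the gold coin in turn.
If it is in box 1 (prior 1/4): box 2 is available but not opened, probability 5/7; weight (1/4)·(5/7) = 5/28.
If it is in box 2 (prior 1/4): box 2 holds the prize so is unavailable; the host chooses uniformly among the 2 others, probability 1/2; weight (1/4)·(1/2) = 1/8.
If it is in box 3 (prior 1/4): box 2 is available but not opened; box 4 gets probability (1 − 2/7)/2 = 5/14; weight (1/4)·(5/14) = 5/56.
If it is in box 4 (prior 1/4): the host opened box 4, so this case is ruled out; weight (1/4)·0 = 0.
The weights sum to 11/28.
So P(the gold coin in box 2 | the host opened box 4) = (1/8) / (11/28) = 7/22.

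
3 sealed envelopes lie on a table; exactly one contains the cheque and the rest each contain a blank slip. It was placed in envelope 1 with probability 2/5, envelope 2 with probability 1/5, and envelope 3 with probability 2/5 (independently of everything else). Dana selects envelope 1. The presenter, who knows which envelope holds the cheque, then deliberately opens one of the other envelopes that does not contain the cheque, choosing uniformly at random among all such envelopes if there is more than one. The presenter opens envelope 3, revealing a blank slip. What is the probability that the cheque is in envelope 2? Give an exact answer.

Condition on the true location of the cheque.
If it is in envelope 1 (prior 2/5): the presenter has 2 equally likely choices, so probability 1/2; weight (2/5)·(1/2) = 1/5.
If it is in envelope 2 (prior 1/5): the presenter has no choice, probability 1; weight (1/5)·1 = 1/5.
If it is in envelope 3 (prior 2/5): the presenter opened envelope 3, so this case is ruled out; weight (2/5)·0 = 0.
The weights sum to 2/5.
So P(the cheque in envelope 2 | the presenter opened envelope 3) = (1/5) / (2/5) = 1/2.

1/2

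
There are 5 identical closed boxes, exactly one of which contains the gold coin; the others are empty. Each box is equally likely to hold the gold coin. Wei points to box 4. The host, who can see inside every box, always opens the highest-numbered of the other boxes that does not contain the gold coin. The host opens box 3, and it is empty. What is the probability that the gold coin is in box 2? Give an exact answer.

Consider each possible location of the gold coin in turn.
If it is in any of boxes 1, 2, and 4 (prior 1/5 each): the host would have opened box 5 instead, probability 0; weight (1/5)·0 = 0 each.
If it is in box 3 (prior 1/5): the host opened box 3, so this case is ruled out; weight (1/5)·0 = 0.
If it is in box 5 (prior 1/5): box 3 is the highest-numbered option available, probability 1; weight (1/5)·1 = 1/5.
The weights sum to 1/5.
So P(the gold coin in box 2 | the host opened box 3) = 0 / (1/5) = 0.

0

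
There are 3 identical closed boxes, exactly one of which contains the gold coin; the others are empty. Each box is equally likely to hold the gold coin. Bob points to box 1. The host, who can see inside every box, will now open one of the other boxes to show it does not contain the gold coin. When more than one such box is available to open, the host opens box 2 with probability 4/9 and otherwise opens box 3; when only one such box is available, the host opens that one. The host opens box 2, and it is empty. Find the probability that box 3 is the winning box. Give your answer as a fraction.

9/13

Apply Bayes' rule, conditioning on where the gold coin actually is.
If it is in box 1 (prior 1/3): box 2 is available, opened with probability 4/9; weight (1/3)·(4/9) = 4/27.
If it is in box 2 (prior 1/3): the host opened box 2, so this case is ruled out; weight (1/3)·0 = 0.
If it is in box 3 (prior 1/3): only box 2 is available, probability 1; weight (1/3)·1 = 1/3.
The weights sum to 13/27.
So P(the gold coin in box 3 | the host opened box 2) = (1/3) / (13/27) = 9/13.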